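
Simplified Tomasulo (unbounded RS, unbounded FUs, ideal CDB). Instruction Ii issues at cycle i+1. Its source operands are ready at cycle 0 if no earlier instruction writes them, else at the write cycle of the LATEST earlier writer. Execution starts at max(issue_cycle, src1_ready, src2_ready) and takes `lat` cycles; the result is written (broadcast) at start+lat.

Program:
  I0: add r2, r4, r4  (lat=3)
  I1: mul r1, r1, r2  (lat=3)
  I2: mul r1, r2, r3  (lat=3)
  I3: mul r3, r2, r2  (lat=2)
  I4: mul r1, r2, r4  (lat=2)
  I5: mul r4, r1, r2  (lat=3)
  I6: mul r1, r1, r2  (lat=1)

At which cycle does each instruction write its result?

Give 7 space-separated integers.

Answer: 4 7 7 6 7 10 8

Derivation:
I0 add r2: issue@1 deps=(None,None) exec_start@1 write@4
I1 mul r1: issue@2 deps=(None,0) exec_start@4 write@7
I2 mul r1: issue@3 deps=(0,None) exec_start@4 write@7
I3 mul r3: issue@4 deps=(0,0) exec_start@4 write@6
I4 mul r1: issue@5 deps=(0,None) exec_start@5 write@7
I5 mul r4: issue@6 deps=(4,0) exec_start@7 write@10
I6 mul r1: issue@7 deps=(4,0) exec_start@7 write@8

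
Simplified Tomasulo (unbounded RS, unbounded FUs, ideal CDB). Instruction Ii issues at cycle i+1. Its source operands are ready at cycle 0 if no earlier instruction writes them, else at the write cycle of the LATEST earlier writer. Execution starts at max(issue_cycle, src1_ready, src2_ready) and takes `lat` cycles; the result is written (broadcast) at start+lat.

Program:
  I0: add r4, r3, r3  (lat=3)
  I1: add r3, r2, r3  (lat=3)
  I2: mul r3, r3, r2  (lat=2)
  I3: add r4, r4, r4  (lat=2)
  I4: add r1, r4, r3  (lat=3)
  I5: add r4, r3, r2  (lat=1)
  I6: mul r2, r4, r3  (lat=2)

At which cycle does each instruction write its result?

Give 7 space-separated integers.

I0 add r4: issue@1 deps=(None,None) exec_start@1 write@4
I1 add r3: issue@2 deps=(None,None) exec_start@2 write@5
I2 mul r3: issue@3 deps=(1,None) exec_start@5 write@7
I3 add r4: issue@4 deps=(0,0) exec_start@4 write@6
I4 add r1: issue@5 deps=(3,2) exec_start@7 write@10
I5 add r4: issue@6 deps=(2,None) exec_start@7 write@8
I6 mul r2: issue@7 deps=(5,2) exec_start@8 write@10

Answer: 4 5 7 6 10 8 10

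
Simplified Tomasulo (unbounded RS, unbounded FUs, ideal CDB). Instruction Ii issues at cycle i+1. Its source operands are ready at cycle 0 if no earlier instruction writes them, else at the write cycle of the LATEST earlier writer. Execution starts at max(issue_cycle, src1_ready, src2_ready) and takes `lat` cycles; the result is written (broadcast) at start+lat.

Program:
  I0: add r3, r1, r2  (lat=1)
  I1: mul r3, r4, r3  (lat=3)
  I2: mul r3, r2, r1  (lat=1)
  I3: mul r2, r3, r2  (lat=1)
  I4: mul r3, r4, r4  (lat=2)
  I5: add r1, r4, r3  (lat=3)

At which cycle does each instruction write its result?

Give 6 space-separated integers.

I0 add r3: issue@1 deps=(None,None) exec_start@1 write@2
I1 mul r3: issue@2 deps=(None,0) exec_start@2 write@5
I2 mul r3: issue@3 deps=(None,None) exec_start@3 write@4
I3 mul r2: issue@4 deps=(2,None) exec_start@4 write@5
I4 mul r3: issue@5 deps=(None,None) exec_start@5 write@7
I5 add r1: issue@6 deps=(None,4) exec_start@7 write@10

Answer: 2 5 4 5 7 10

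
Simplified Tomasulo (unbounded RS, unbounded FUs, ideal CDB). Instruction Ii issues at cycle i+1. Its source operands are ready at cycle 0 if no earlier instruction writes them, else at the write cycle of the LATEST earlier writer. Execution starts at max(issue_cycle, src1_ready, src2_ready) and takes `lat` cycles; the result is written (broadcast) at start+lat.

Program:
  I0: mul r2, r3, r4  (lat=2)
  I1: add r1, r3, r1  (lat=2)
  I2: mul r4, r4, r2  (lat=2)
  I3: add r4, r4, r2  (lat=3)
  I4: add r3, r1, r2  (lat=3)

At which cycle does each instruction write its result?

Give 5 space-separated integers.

I0 mul r2: issue@1 deps=(None,None) exec_start@1 write@3
I1 add r1: issue@2 deps=(None,None) exec_start@2 write@4
I2 mul r4: issue@3 deps=(None,0) exec_start@3 write@5
I3 add r4: issue@4 deps=(2,0) exec_start@5 write@8
I4 add r3: issue@5 deps=(1,0) exec_start@5 write@8

Answer: 3 4 5 8 8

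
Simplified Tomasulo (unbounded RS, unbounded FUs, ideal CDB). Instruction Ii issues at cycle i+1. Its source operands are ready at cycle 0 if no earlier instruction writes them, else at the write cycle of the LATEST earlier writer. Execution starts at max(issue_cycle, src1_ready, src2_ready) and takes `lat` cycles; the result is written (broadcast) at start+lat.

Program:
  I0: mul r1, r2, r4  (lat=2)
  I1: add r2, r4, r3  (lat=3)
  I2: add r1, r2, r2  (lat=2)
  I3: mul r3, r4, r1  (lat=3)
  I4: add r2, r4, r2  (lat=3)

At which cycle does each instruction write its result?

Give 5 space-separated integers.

Answer: 3 5 7 10 8

Derivation:
I0 mul r1: issue@1 deps=(None,None) exec_start@1 write@3
I1 add r2: issue@2 deps=(None,None) exec_start@2 write@5
I2 add r1: issue@3 deps=(1,1) exec_start@5 write@7
I3 mul r3: issue@4 deps=(None,2) exec_start@7 write@10
I4 add r2: issue@5 deps=(None,1) exec_start@5 write@8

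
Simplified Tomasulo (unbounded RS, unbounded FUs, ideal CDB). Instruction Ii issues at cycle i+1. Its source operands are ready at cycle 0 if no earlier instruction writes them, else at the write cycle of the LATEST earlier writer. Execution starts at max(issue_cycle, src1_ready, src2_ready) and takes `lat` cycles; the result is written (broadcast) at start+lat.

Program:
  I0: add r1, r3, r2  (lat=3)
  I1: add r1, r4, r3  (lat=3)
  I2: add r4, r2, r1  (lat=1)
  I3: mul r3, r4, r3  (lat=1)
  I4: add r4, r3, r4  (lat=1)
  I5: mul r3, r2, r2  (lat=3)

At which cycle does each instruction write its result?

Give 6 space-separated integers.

Answer: 4 5 6 7 8 9

Derivation:
I0 add r1: issue@1 deps=(None,None) exec_start@1 write@4
I1 add r1: issue@2 deps=(None,None) exec_start@2 write@5
I2 add r4: issue@3 deps=(None,1) exec_start@5 write@6
I3 mul r3: issue@4 deps=(2,None) exec_start@6 write@7
I4 add r4: issue@5 deps=(3,2) exec_start@7 write@8
I5 mul r3: issue@6 deps=(None,None) exec_start@6 write@9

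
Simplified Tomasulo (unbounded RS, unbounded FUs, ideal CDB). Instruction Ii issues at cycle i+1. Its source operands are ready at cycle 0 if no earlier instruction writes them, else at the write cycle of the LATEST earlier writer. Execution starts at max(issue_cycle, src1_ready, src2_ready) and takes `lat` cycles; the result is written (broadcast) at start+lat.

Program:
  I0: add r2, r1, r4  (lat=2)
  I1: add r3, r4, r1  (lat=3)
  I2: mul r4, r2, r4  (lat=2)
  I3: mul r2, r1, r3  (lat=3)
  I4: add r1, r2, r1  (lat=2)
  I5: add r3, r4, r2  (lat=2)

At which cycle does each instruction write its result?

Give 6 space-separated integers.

I0 add r2: issue@1 deps=(None,None) exec_start@1 write@3
I1 add r3: issue@2 deps=(None,None) exec_start@2 write@5
I2 mul r4: issue@3 deps=(0,None) exec_start@3 write@5
I3 mul r2: issue@4 deps=(None,1) exec_start@5 write@8
I4 add r1: issue@5 deps=(3,None) exec_start@8 write@10
I5 add r3: issue@6 deps=(2,3) exec_start@8 write@10

Answer: 3 5 5 8 10 10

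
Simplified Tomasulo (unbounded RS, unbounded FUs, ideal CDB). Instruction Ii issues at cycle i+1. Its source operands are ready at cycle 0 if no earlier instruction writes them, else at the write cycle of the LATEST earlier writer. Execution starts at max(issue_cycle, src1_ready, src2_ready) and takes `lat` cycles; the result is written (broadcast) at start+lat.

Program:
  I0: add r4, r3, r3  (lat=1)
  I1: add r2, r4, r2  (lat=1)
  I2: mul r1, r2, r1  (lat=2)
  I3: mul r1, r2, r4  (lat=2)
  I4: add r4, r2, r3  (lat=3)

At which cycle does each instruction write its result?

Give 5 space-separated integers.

I0 add r4: issue@1 deps=(None,None) exec_start@1 write@2
I1 add r2: issue@2 deps=(0,None) exec_start@2 write@3
I2 mul r1: issue@3 deps=(1,None) exec_start@3 write@5
I3 mul r1: issue@4 deps=(1,0) exec_start@4 write@6
I4 add r4: issue@5 deps=(1,None) exec_start@5 write@8

Answer: 2 3 5 6 8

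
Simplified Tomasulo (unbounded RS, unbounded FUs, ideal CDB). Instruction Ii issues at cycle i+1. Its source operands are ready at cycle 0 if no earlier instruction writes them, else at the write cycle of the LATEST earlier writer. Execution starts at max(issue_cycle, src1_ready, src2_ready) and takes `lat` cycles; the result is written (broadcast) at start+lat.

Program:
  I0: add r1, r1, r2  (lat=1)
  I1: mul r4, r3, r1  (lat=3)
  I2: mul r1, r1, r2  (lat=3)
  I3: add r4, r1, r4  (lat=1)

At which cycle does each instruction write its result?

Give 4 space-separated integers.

I0 add r1: issue@1 deps=(None,None) exec_start@1 write@2
I1 mul r4: issue@2 deps=(None,0) exec_start@2 write@5
I2 mul r1: issue@3 deps=(0,None) exec_start@3 write@6
I3 add r4: issue@4 deps=(2,1) exec_start@6 write@7

Answer: 2 5 6 7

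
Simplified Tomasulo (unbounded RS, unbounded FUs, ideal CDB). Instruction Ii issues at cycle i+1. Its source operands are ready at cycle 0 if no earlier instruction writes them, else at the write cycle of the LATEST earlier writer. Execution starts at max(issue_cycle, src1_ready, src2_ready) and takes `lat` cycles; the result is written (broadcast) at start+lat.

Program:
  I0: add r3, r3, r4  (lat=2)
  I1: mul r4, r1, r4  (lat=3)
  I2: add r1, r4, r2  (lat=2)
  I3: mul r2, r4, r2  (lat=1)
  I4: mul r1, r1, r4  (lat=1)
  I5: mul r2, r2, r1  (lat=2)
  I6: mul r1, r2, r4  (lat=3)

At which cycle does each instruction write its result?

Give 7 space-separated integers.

I0 add r3: issue@1 deps=(None,None) exec_start@1 write@3
I1 mul r4: issue@2 deps=(None,None) exec_start@2 write@5
I2 add r1: issue@3 deps=(1,None) exec_start@5 write@7
I3 mul r2: issue@4 deps=(1,None) exec_start@5 write@6
I4 mul r1: issue@5 deps=(2,1) exec_start@7 write@8
I5 mul r2: issue@6 deps=(3,4) exec_start@8 write@10
I6 mul r1: issue@7 deps=(5,1) exec_start@10 write@13

Answer: 3 5 7 6 8 10 13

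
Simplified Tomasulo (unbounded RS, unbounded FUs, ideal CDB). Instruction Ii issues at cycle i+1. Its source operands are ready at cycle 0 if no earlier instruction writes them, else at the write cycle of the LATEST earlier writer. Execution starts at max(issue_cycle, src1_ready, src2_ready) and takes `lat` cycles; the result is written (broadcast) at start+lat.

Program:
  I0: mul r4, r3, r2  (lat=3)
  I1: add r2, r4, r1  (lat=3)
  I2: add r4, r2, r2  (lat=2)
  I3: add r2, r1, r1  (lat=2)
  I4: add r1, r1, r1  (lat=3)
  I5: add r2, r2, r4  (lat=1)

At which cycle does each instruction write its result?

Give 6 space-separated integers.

Answer: 4 7 9 6 8 10

Derivation:
I0 mul r4: issue@1 deps=(None,None) exec_start@1 write@4
I1 add r2: issue@2 deps=(0,None) exec_start@4 write@7
I2 add r4: issue@3 deps=(1,1) exec_start@7 write@9
I3 add r2: issue@4 deps=(None,None) exec_start@4 write@6
I4 add r1: issue@5 deps=(None,None) exec_start@5 write@8
I5 add r2: issue@6 deps=(3,2) exec_start@9 write@10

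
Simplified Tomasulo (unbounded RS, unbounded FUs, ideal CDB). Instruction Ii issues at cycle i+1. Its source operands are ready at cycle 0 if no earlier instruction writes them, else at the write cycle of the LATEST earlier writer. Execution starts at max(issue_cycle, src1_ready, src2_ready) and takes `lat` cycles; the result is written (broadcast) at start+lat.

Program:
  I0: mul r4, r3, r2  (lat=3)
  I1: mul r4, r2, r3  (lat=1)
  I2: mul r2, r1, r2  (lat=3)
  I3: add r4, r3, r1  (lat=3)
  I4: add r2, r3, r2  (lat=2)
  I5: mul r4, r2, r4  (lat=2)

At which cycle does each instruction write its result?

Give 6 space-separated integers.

Answer: 4 3 6 7 8 10

Derivation:
I0 mul r4: issue@1 deps=(None,None) exec_start@1 write@4
I1 mul r4: issue@2 deps=(None,None) exec_start@2 write@3
I2 mul r2: issue@3 deps=(None,None) exec_start@3 write@6
I3 add r4: issue@4 deps=(None,None) exec_start@4 write@7
I4 add r2: issue@5 deps=(None,2) exec_start@6 write@8
I5 mul r4: issue@6 deps=(4,3) exec_start@8 write@10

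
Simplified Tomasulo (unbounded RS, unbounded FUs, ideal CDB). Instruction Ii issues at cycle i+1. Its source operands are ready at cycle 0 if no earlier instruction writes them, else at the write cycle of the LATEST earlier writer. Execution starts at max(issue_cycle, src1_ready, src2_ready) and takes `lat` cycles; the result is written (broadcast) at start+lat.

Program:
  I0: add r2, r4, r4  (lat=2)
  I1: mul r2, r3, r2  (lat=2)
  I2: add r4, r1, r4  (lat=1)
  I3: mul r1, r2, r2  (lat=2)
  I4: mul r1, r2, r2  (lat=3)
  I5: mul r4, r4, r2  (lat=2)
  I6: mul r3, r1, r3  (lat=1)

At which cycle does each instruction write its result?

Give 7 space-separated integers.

Answer: 3 5 4 7 8 8 9

Derivation:
I0 add r2: issue@1 deps=(None,None) exec_start@1 write@3
I1 mul r2: issue@2 deps=(None,0) exec_start@3 write@5
I2 add r4: issue@3 deps=(None,None) exec_start@3 write@4
I3 mul r1: issue@4 deps=(1,1) exec_start@5 write@7
I4 mul r1: issue@5 deps=(1,1) exec_start@5 write@8
I5 mul r4: issue@6 deps=(2,1) exec_start@6 write@8
I6 mul r3: issue@7 deps=(4,None) exec_start@8 write@9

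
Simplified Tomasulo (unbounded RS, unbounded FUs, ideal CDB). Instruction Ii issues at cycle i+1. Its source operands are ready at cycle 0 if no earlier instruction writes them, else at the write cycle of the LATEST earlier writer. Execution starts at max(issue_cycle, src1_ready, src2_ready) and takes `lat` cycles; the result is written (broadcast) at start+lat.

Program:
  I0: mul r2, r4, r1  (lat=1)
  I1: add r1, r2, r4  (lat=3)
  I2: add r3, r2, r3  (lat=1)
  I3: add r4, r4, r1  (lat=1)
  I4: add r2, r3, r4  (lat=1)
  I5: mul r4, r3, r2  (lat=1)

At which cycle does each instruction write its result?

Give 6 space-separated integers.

Answer: 2 5 4 6 7 8

Derivation:
I0 mul r2: issue@1 deps=(None,None) exec_start@1 write@2
I1 add r1: issue@2 deps=(0,None) exec_start@2 write@5
I2 add r3: issue@3 deps=(0,None) exec_start@3 write@4
I3 add r4: issue@4 deps=(None,1) exec_start@5 write@6
I4 add r2: issue@5 deps=(2,3) exec_start@6 write@7
I5 mul r4: issue@6 deps=(2,4) exec_start@7 write@8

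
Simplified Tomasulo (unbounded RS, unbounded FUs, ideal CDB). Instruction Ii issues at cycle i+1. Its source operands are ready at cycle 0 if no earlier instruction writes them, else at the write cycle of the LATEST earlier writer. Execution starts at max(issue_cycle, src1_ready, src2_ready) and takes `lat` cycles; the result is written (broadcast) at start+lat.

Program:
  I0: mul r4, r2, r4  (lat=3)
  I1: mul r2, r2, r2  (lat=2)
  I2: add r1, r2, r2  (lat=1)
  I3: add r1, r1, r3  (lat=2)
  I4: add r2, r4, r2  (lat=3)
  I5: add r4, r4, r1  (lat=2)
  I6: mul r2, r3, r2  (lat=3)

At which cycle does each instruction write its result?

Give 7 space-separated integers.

Answer: 4 4 5 7 8 9 11

Derivation:
I0 mul r4: issue@1 deps=(None,None) exec_start@1 write@4
I1 mul r2: issue@2 deps=(None,None) exec_start@2 write@4
I2 add r1: issue@3 deps=(1,1) exec_start@4 write@5
I3 add r1: issue@4 deps=(2,None) exec_start@5 write@7
I4 add r2: issue@5 deps=(0,1) exec_start@5 write@8
I5 add r4: issue@6 deps=(0,3) exec_start@7 write@9
I6 mul r2: issue@7 deps=(None,4) exec_start@8 write@11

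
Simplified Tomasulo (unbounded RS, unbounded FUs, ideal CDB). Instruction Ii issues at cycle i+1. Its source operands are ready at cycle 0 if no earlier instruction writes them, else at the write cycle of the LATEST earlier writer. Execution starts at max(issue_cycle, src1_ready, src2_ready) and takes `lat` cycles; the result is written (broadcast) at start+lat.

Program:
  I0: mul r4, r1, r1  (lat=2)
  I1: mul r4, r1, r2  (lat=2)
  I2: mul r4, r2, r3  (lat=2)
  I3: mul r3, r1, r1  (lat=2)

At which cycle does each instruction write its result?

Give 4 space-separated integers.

Answer: 3 4 5 6

Derivation:
I0 mul r4: issue@1 deps=(None,None) exec_start@1 write@3
I1 mul r4: issue@2 deps=(None,None) exec_start@2 write@4
I2 mul r4: issue@3 deps=(None,None) exec_start@3 write@5
I3 mul r3: issue@4 deps=(None,None) exec_start@4 write@6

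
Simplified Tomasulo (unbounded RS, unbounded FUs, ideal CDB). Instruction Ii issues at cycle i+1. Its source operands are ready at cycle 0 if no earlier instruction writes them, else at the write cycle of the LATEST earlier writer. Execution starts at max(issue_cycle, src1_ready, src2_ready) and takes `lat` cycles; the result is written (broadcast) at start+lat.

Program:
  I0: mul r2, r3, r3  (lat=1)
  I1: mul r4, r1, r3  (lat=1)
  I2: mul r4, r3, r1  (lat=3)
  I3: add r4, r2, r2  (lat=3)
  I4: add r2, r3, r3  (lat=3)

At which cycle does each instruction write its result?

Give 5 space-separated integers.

Answer: 2 3 6 7 8

Derivation:
I0 mul r2: issue@1 deps=(None,None) exec_start@1 write@2
I1 mul r4: issue@2 deps=(None,None) exec_start@2 write@3
I2 mul r4: issue@3 deps=(None,None) exec_start@3 write@6
I3 add r4: issue@4 deps=(0,0) exec_start@4 write@7
I4 add r2: issue@5 deps=(None,None) exec_start@5 write@8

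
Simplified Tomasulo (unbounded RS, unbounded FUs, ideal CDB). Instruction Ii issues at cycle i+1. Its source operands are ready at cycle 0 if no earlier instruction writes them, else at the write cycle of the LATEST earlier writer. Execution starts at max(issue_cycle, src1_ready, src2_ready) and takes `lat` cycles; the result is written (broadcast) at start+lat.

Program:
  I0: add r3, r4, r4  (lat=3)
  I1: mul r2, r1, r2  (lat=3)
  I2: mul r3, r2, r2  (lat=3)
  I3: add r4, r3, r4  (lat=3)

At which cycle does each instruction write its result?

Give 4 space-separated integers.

I0 add r3: issue@1 deps=(None,None) exec_start@1 write@4
I1 mul r2: issue@2 deps=(None,None) exec_start@2 write@5
I2 mul r3: issue@3 deps=(1,1) exec_start@5 write@8
I3 add r4: issue@4 deps=(2,None) exec_start@8 write@11

Answer: 4 5 8 11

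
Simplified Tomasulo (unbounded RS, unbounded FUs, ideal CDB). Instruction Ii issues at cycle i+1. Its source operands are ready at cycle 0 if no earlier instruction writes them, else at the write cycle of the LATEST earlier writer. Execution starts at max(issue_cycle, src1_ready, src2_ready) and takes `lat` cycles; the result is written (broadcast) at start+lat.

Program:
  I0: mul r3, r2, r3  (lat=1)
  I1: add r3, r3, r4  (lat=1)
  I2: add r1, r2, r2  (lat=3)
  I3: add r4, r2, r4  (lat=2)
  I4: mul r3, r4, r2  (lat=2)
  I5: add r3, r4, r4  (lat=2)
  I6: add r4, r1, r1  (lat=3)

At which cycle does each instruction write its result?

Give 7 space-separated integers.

Answer: 2 3 6 6 8 8 10

Derivation:
I0 mul r3: issue@1 deps=(None,None) exec_start@1 write@2
I1 add r3: issue@2 deps=(0,None) exec_start@2 write@3
I2 add r1: issue@3 deps=(None,None) exec_start@3 write@6
I3 add r4: issue@4 deps=(None,None) exec_start@4 write@6
I4 mul r3: issue@5 deps=(3,None) exec_start@6 write@8
I5 add r3: issue@6 deps=(3,3) exec_start@6 write@8
I6 add r4: issue@7 deps=(2,2) exec_start@7 write@10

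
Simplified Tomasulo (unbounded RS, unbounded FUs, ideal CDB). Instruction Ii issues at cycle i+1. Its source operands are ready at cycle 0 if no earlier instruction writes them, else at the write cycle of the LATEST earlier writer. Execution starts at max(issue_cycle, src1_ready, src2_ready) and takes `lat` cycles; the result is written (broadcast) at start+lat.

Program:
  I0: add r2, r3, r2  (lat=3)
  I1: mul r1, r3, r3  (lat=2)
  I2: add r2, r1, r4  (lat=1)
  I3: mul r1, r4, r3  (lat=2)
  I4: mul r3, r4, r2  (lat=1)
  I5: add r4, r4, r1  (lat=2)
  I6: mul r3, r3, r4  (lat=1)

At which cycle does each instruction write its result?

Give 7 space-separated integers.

I0 add r2: issue@1 deps=(None,None) exec_start@1 write@4
I1 mul r1: issue@2 deps=(None,None) exec_start@2 write@4
I2 add r2: issue@3 deps=(1,None) exec_start@4 write@5
I3 mul r1: issue@4 deps=(None,None) exec_start@4 write@6
I4 mul r3: issue@5 deps=(None,2) exec_start@5 write@6
I5 add r4: issue@6 deps=(None,3) exec_start@6 write@8
I6 mul r3: issue@7 deps=(4,5) exec_start@8 write@9

Answer: 4 4 5 6 6 8 9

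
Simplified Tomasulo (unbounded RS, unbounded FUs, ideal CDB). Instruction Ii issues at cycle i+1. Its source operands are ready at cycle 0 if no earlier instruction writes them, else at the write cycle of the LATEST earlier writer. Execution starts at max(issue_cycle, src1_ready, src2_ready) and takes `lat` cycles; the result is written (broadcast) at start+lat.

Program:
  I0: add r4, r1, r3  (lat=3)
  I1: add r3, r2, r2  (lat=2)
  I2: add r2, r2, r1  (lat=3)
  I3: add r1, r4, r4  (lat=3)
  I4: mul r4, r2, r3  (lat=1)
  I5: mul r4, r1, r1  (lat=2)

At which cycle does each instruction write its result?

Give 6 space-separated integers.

Answer: 4 4 6 7 7 9

Derivation:
I0 add r4: issue@1 deps=(None,None) exec_start@1 write@4
I1 add r3: issue@2 deps=(None,None) exec_start@2 write@4
I2 add r2: issue@3 deps=(None,None) exec_start@3 write@6
I3 add r1: issue@4 deps=(0,0) exec_start@4 write@7
I4 mul r4: issue@5 deps=(2,1) exec_start@6 write@7
I5 mul r4: issue@6 deps=(3,3) exec_start@7 write@9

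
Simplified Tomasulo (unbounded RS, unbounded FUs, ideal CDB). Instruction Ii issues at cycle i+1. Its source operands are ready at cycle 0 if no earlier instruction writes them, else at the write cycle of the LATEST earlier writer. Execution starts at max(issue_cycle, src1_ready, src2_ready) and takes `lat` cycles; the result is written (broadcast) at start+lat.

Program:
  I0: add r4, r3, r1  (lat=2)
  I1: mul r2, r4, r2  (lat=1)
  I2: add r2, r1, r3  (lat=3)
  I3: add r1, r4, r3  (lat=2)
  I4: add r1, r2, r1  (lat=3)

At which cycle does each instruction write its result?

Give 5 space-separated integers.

I0 add r4: issue@1 deps=(None,None) exec_start@1 write@3
I1 mul r2: issue@2 deps=(0,None) exec_start@3 write@4
I2 add r2: issue@3 deps=(None,None) exec_start@3 write@6
I3 add r1: issue@4 deps=(0,None) exec_start@4 write@6
I4 add r1: issue@5 deps=(2,3) exec_start@6 write@9

Answer: 3 4 6 6 9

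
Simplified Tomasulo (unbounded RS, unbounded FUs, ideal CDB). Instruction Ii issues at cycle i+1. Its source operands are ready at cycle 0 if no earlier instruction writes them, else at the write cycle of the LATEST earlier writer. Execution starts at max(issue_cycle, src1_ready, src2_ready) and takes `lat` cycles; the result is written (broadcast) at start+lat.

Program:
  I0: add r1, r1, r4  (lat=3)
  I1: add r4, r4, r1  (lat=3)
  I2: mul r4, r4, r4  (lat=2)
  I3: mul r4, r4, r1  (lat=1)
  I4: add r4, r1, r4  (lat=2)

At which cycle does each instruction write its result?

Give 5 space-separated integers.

Answer: 4 7 9 10 12

Derivation:
I0 add r1: issue@1 deps=(None,None) exec_start@1 write@4
I1 add r4: issue@2 deps=(None,0) exec_start@4 write@7
I2 mul r4: issue@3 deps=(1,1) exec_start@7 write@9
I3 mul r4: issue@4 deps=(2,0) exec_start@9 write@10
I4 add r4: issue@5 deps=(0,3) exec_start@10 write@12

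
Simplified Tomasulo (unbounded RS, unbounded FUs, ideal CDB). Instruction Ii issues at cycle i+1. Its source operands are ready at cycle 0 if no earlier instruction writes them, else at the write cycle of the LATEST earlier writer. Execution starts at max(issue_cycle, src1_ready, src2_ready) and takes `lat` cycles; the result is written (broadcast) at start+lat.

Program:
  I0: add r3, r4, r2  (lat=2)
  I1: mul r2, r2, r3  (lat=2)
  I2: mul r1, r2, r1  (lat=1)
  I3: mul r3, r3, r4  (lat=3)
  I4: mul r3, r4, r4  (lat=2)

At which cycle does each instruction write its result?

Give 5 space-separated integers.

Answer: 3 5 6 7 7

Derivation:
I0 add r3: issue@1 deps=(None,None) exec_start@1 write@3
I1 mul r2: issue@2 deps=(None,0) exec_start@3 write@5
I2 mul r1: issue@3 deps=(1,None) exec_start@5 write@6
I3 mul r3: issue@4 deps=(0,None) exec_start@4 write@7
I4 mul r3: issue@5 deps=(None,None) exec_start@5 write@7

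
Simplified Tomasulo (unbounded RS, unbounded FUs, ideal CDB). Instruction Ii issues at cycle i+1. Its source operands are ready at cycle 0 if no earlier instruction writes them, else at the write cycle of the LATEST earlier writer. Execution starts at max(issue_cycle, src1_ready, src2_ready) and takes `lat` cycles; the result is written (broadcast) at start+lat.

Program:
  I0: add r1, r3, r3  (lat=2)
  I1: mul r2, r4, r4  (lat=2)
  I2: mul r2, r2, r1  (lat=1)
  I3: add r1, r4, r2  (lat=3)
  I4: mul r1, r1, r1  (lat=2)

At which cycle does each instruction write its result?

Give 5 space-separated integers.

I0 add r1: issue@1 deps=(None,None) exec_start@1 write@3
I1 mul r2: issue@2 deps=(None,None) exec_start@2 write@4
I2 mul r2: issue@3 deps=(1,0) exec_start@4 write@5
I3 add r1: issue@4 deps=(None,2) exec_start@5 write@8
I4 mul r1: issue@5 deps=(3,3) exec_start@8 write@10

Answer: 3 4 5 8 10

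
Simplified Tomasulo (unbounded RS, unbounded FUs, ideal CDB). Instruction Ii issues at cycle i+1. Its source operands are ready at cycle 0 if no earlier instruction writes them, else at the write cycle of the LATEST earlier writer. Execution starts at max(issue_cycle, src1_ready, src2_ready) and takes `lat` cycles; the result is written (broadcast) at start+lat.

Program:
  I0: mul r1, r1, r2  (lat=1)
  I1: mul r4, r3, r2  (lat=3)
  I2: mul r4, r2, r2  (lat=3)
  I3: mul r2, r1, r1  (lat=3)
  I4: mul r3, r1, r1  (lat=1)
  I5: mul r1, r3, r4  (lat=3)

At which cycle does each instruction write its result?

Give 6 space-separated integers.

I0 mul r1: issue@1 deps=(None,None) exec_start@1 write@2
I1 mul r4: issue@2 deps=(None,None) exec_start@2 write@5
I2 mul r4: issue@3 deps=(None,None) exec_start@3 write@6
I3 mul r2: issue@4 deps=(0,0) exec_start@4 write@7
I4 mul r3: issue@5 deps=(0,0) exec_start@5 write@6
I5 mul r1: issue@6 deps=(4,2) exec_start@6 write@9

Answer: 2 5 6 7 6 9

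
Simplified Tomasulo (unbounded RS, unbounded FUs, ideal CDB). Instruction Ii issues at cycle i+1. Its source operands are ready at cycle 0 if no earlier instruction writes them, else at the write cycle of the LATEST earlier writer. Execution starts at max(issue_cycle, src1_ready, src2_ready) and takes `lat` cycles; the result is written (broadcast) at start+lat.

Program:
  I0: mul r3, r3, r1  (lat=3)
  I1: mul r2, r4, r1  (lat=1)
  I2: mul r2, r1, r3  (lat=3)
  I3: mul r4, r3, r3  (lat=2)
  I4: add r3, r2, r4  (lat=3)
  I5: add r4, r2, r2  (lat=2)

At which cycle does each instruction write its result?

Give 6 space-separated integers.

Answer: 4 3 7 6 10 9

Derivation:
I0 mul r3: issue@1 deps=(None,None) exec_start@1 write@4
I1 mul r2: issue@2 deps=(None,None) exec_start@2 write@3
I2 mul r2: issue@3 deps=(None,0) exec_start@4 write@7
I3 mul r4: issue@4 deps=(0,0) exec_start@4 write@6
I4 add r3: issue@5 deps=(2,3) exec_start@7 write@10
I5 add r4: issue@6 deps=(2,2) exec_start@7 write@9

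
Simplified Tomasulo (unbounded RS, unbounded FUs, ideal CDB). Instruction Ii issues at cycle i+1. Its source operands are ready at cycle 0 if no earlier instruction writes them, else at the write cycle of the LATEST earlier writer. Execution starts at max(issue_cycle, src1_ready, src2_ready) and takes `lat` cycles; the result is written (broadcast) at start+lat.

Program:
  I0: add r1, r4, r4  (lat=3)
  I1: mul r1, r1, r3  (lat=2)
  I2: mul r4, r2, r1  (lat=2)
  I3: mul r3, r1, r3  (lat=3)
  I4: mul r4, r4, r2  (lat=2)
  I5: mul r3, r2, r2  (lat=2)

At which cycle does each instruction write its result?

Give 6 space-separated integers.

Answer: 4 6 8 9 10 8

Derivation:
I0 add r1: issue@1 deps=(None,None) exec_start@1 write@4
I1 mul r1: issue@2 deps=(0,None) exec_start@4 write@6
I2 mul r4: issue@3 deps=(None,1) exec_start@6 write@8
I3 mul r3: issue@4 deps=(1,None) exec_start@6 write@9
I4 mul r4: issue@5 deps=(2,None) exec_start@8 write@10
I5 mul r3: issue@6 deps=(None,None) exec_start@6 write@8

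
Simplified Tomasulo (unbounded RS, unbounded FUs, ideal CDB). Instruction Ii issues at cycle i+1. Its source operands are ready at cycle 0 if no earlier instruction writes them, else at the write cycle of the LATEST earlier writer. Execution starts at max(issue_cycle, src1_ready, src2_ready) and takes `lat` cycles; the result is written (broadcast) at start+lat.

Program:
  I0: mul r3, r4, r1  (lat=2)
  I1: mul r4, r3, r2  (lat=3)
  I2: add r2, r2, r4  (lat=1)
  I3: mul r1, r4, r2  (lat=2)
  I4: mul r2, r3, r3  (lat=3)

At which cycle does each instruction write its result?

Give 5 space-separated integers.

Answer: 3 6 7 9 8

Derivation:
I0 mul r3: issue@1 deps=(None,None) exec_start@1 write@3
I1 mul r4: issue@2 deps=(0,None) exec_start@3 write@6
I2 add r2: issue@3 deps=(None,1) exec_start@6 write@7
I3 mul r1: issue@4 deps=(1,2) exec_start@7 write@9
I4 mul r2: issue@5 deps=(0,0) exec_start@5 write@8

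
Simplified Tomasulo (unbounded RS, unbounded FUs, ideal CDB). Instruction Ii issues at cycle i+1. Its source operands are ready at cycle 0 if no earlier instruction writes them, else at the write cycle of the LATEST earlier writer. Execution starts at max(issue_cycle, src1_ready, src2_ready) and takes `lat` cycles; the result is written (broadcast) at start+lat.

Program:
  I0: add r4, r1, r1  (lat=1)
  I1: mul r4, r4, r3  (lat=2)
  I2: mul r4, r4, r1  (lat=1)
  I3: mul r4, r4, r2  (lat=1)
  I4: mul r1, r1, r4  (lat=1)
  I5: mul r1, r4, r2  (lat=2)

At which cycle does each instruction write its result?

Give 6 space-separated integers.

Answer: 2 4 5 6 7 8

Derivation:
I0 add r4: issue@1 deps=(None,None) exec_start@1 write@2
I1 mul r4: issue@2 deps=(0,None) exec_start@2 write@4
I2 mul r4: issue@3 deps=(1,None) exec_start@4 write@5
I3 mul r4: issue@4 deps=(2,None) exec_start@5 write@6
I4 mul r1: issue@5 deps=(None,3) exec_start@6 write@7
I5 mul r1: issue@6 deps=(3,None) exec_start@6 write@8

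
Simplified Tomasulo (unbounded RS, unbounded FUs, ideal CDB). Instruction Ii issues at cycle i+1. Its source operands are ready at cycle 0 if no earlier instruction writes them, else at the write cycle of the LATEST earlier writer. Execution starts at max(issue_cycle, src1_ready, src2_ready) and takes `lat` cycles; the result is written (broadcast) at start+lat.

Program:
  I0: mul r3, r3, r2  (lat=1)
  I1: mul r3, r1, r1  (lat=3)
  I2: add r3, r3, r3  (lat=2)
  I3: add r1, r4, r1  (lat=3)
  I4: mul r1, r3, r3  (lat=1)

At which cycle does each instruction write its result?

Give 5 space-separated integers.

I0 mul r3: issue@1 deps=(None,None) exec_start@1 write@2
I1 mul r3: issue@2 deps=(None,None) exec_start@2 write@5
I2 add r3: issue@3 deps=(1,1) exec_start@5 write@7
I3 add r1: issue@4 deps=(None,None) exec_start@4 write@7
I4 mul r1: issue@5 deps=(2,2) exec_start@7 write@8

Answer: 2 5 7 7 8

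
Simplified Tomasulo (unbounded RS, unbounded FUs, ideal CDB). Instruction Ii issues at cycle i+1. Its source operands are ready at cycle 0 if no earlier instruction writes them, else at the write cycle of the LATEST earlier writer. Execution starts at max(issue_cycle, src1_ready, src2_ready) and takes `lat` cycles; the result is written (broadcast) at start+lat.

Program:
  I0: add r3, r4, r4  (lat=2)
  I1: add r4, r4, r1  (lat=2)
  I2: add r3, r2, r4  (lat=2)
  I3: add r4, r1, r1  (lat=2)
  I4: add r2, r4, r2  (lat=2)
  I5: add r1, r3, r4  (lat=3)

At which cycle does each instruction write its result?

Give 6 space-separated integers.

I0 add r3: issue@1 deps=(None,None) exec_start@1 write@3
I1 add r4: issue@2 deps=(None,None) exec_start@2 write@4
I2 add r3: issue@3 deps=(None,1) exec_start@4 write@6
I3 add r4: issue@4 deps=(None,None) exec_start@4 write@6
I4 add r2: issue@5 deps=(3,None) exec_start@6 write@8
I5 add r1: issue@6 deps=(2,3) exec_start@6 write@9

Answer: 3 4 6 6 8 9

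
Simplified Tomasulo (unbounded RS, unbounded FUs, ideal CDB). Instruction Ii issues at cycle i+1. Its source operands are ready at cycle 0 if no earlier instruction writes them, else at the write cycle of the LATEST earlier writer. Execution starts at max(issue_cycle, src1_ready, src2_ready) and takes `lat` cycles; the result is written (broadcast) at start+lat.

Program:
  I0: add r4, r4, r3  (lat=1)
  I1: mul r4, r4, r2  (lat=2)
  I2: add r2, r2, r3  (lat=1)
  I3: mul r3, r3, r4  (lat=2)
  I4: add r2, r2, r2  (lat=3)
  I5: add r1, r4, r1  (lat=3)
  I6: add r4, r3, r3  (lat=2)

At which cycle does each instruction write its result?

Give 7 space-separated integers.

Answer: 2 4 4 6 8 9 9

Derivation:
I0 add r4: issue@1 deps=(None,None) exec_start@1 write@2
I1 mul r4: issue@2 deps=(0,None) exec_start@2 write@4
I2 add r2: issue@3 deps=(None,None) exec_start@3 write@4
I3 mul r3: issue@4 deps=(None,1) exec_start@4 write@6
I4 add r2: issue@5 deps=(2,2) exec_start@5 write@8
I5 add r1: issue@6 deps=(1,None) exec_start@6 write@9
I6 add r4: issue@7 deps=(3,3) exec_start@7 write@9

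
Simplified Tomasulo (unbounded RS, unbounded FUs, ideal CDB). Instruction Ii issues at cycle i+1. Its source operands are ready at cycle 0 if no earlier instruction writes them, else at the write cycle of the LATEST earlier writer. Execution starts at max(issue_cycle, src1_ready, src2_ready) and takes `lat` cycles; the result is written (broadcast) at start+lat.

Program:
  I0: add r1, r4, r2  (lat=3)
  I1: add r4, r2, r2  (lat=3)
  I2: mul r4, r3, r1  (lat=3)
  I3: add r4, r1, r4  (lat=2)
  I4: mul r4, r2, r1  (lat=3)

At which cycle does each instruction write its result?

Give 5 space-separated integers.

I0 add r1: issue@1 deps=(None,None) exec_start@1 write@4
I1 add r4: issue@2 deps=(None,None) exec_start@2 write@5
I2 mul r4: issue@3 deps=(None,0) exec_start@4 write@7
I3 add r4: issue@4 deps=(0,2) exec_start@7 write@9
I4 mul r4: issue@5 deps=(None,0) exec_start@5 write@8

Answer: 4 5 7 9 8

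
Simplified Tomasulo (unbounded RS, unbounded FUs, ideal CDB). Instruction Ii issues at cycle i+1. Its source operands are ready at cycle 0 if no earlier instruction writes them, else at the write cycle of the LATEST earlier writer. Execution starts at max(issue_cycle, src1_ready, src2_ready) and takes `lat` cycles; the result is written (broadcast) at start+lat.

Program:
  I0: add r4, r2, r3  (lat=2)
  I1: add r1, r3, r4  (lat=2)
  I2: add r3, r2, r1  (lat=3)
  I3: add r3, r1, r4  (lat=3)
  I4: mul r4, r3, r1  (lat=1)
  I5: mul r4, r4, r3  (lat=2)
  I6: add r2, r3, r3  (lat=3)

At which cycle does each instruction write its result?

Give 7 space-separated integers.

Answer: 3 5 8 8 9 11 11

Derivation:
I0 add r4: issue@1 deps=(None,None) exec_start@1 write@3
I1 add r1: issue@2 deps=(None,0) exec_start@3 write@5
I2 add r3: issue@3 deps=(None,1) exec_start@5 write@8
I3 add r3: issue@4 deps=(1,0) exec_start@5 write@8
I4 mul r4: issue@5 deps=(3,1) exec_start@8 write@9
I5 mul r4: issue@6 deps=(4,3) exec_start@9 write@11
I6 add r2: issue@7 deps=(3,3) exec_start@8 write@11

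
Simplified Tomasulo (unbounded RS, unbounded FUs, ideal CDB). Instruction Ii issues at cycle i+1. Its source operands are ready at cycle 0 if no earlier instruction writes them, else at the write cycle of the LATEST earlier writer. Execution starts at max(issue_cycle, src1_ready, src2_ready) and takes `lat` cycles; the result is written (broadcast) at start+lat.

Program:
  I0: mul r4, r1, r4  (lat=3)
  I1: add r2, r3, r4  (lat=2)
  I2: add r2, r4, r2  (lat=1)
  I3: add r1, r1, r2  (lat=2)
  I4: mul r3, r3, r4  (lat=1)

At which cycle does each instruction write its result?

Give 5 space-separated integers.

I0 mul r4: issue@1 deps=(None,None) exec_start@1 write@4
I1 add r2: issue@2 deps=(None,0) exec_start@4 write@6
I2 add r2: issue@3 deps=(0,1) exec_start@6 write@7
I3 add r1: issue@4 deps=(None,2) exec_start@7 write@9
I4 mul r3: issue@5 deps=(None,0) exec_start@5 write@6

Answer: 4 6 7 9 6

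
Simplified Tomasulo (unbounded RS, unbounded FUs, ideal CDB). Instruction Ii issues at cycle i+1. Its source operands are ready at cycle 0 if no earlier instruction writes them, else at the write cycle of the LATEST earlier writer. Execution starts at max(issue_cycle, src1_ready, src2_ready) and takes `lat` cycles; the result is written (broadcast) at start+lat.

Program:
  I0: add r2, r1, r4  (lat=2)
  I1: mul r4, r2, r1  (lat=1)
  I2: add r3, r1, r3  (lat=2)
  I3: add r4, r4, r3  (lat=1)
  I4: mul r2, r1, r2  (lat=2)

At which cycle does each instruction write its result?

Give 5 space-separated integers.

I0 add r2: issue@1 deps=(None,None) exec_start@1 write@3
I1 mul r4: issue@2 deps=(0,None) exec_start@3 write@4
I2 add r3: issue@3 deps=(None,None) exec_start@3 write@5
I3 add r4: issue@4 deps=(1,2) exec_start@5 write@6
I4 mul r2: issue@5 deps=(None,0) exec_start@5 write@7

Answer: 3 4 5 6 7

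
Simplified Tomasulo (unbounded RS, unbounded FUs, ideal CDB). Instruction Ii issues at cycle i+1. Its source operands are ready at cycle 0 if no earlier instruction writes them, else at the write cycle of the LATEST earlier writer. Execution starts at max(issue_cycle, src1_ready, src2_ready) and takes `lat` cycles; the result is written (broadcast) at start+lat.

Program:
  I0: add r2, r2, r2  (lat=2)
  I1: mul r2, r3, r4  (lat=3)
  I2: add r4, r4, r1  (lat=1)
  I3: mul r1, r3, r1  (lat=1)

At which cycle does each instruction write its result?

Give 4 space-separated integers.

I0 add r2: issue@1 deps=(None,None) exec_start@1 write@3
I1 mul r2: issue@2 deps=(None,None) exec_start@2 write@5
I2 add r4: issue@3 deps=(None,None) exec_start@3 write@4
I3 mul r1: issue@4 deps=(None,None) exec_start@4 write@5

Answer: 3 5 4 5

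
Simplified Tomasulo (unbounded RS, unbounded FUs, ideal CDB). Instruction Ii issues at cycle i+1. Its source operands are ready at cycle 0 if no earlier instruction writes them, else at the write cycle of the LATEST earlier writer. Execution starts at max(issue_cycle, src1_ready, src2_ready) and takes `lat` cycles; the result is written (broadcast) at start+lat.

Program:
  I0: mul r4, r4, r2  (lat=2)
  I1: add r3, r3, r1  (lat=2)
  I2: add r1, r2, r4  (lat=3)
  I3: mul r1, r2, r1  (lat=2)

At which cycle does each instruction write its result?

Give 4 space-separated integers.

Answer: 3 4 6 8

Derivation:
I0 mul r4: issue@1 deps=(None,None) exec_start@1 write@3
I1 add r3: issue@2 deps=(None,None) exec_start@2 write@4
I2 add r1: issue@3 deps=(None,0) exec_start@3 write@6
I3 mul r1: issue@4 deps=(None,2) exec_start@6 write@8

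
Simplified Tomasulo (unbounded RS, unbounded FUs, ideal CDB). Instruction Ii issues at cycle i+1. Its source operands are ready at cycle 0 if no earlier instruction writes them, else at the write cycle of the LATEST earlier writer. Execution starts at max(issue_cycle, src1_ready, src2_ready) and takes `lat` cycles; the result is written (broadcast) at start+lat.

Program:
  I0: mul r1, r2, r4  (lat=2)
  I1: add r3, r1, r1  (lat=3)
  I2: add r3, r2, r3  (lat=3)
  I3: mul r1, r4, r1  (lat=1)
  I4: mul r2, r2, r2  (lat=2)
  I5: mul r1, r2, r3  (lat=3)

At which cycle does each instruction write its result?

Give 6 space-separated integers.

I0 mul r1: issue@1 deps=(None,None) exec_start@1 write@3
I1 add r3: issue@2 deps=(0,0) exec_start@3 write@6
I2 add r3: issue@3 deps=(None,1) exec_start@6 write@9
I3 mul r1: issue@4 deps=(None,0) exec_start@4 write@5
I4 mul r2: issue@5 deps=(None,None) exec_start@5 write@7
I5 mul r1: issue@6 deps=(4,2) exec_start@9 write@12

Answer: 3 6 9 5 7 12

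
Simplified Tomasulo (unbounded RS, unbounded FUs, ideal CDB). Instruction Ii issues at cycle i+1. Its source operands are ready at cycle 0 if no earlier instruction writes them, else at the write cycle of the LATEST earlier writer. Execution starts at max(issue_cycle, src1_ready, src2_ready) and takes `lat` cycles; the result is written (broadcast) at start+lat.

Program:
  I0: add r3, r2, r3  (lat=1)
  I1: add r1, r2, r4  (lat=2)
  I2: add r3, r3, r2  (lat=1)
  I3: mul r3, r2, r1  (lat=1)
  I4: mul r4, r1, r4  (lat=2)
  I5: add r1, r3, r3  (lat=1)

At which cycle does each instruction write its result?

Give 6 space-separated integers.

I0 add r3: issue@1 deps=(None,None) exec_start@1 write@2
I1 add r1: issue@2 deps=(None,None) exec_start@2 write@4
I2 add r3: issue@3 deps=(0,None) exec_start@3 write@4
I3 mul r3: issue@4 deps=(None,1) exec_start@4 write@5
I4 mul r4: issue@5 deps=(1,None) exec_start@5 write@7
I5 add r1: issue@6 deps=(3,3) exec_start@6 write@7

Answer: 2 4 4 5 7 7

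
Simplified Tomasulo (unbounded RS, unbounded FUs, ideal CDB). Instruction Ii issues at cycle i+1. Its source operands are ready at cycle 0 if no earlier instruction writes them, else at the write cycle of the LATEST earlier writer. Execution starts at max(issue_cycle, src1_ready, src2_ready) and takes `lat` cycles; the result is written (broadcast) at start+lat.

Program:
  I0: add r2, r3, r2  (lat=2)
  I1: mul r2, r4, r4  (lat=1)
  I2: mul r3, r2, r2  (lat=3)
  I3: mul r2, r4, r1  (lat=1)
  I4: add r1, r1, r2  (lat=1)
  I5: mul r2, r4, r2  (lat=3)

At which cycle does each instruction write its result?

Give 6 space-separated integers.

I0 add r2: issue@1 deps=(None,None) exec_start@1 write@3
I1 mul r2: issue@2 deps=(None,None) exec_start@2 write@3
I2 mul r3: issue@3 deps=(1,1) exec_start@3 write@6
I3 mul r2: issue@4 deps=(None,None) exec_start@4 write@5
I4 add r1: issue@5 deps=(None,3) exec_start@5 write@6
I5 mul r2: issue@6 deps=(None,3) exec_start@6 write@9

Answer: 3 3 6 5 6 9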